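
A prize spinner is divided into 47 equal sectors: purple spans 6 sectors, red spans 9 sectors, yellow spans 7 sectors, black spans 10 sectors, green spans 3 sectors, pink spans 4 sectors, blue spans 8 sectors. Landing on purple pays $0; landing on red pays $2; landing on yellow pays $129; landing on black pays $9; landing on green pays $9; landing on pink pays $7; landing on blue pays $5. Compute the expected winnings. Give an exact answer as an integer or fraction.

1106/47 dollars

E[payout] = (6/47)·0 + (9/47)·2 + (7/47)·129 + (10/47)·9 + (3/47)·9 + (4/47)·7 + (8/47)·5 = 1106/47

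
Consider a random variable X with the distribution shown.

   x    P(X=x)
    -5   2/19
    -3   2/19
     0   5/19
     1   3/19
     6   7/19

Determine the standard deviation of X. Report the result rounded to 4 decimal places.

3.8302

E[X] = 29/19, E[X²] = 17
Var(X) = E[X²] − (E[X])² = 17 − 841/361 = 5296/361
SD(X) = √(5296/361) ≈ 3.8302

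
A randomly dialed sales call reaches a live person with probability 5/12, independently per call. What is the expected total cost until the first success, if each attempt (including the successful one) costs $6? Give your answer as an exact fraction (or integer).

72/5 dollars

E[#attempts] = 1/p = 12/5; E[cost] = 6·12/5 = 72/5.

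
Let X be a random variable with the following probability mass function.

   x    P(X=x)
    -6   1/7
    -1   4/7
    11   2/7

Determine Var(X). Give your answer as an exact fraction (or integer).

1830/49

E[X] = (1/7)·(-6) + (4/7)·(-1) + (2/7)·11 = 12/7
E[X²] = (1/7)·36 + (4/7)·1 + (2/7)·121 = 282/7
Var(X) = 282/7 − (12/7)² = 1830/49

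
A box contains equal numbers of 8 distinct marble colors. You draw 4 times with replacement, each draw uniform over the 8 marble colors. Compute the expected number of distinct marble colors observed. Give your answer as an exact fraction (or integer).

1695/512

Let Xⱼ=1 if type j appears at least once. P(Xⱼ=1) = 1 − ((8−1)/8)^4 = 1695/4096.
E[#distinct] = 8·1695/4096 = 1695/512.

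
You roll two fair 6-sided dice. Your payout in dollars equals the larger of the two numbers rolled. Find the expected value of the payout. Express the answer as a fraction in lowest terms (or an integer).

161/36 dollars

Distribution of the larger of the two numbers rolled: 1 w.p. 1/36, 2 w.p. 1/12, 3 w.p. 5/36, 4 w.p. 7/36, 5 w.p. 1/4, 6 w.p. 11/36
E[payout] = (1/36)·1 + (1/12)·2 + (5/36)·3 + (7/36)·4 + (1/4)·5 + (11/36)·6 = 161/36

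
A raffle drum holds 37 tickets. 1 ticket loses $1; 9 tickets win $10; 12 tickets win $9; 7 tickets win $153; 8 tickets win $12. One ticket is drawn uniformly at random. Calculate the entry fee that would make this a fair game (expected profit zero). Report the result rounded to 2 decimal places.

$36.86

E[payout] = (1/37)·(-1) + (9/37)·10 + (12/37)·9 + (7/37)·153 + (8/37)·12 = 1364/37
Fair fee = E[payout] = 1364/37 ≈ $36.86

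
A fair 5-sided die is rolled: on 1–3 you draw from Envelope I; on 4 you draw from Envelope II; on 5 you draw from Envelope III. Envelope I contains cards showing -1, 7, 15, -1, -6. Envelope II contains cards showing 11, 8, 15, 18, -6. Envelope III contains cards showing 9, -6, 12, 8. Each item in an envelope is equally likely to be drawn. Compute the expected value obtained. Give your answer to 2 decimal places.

E[X | Envelope I] = (-1 + 7 + 15 − 1 − 6)/5 = 14/5
E[X | Envelope II] = (11 + 8 + 15 + 18 − 6)/5 = 46/5
E[X | Envelope III] = (9 − 6 + 12 + 8)/4 = 23/4
E[X] = (3/5)·14/5 + (1/5)·46/5 + (1/5)·23/4 = 467/100 ≈ 4.67

4.67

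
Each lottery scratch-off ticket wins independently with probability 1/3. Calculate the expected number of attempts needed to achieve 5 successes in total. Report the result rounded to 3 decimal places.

15.000

By linearity (sum of 5 independent geometric waits), E[trials] = 5/p = 5/(1/3) = 15.
≈ 15.000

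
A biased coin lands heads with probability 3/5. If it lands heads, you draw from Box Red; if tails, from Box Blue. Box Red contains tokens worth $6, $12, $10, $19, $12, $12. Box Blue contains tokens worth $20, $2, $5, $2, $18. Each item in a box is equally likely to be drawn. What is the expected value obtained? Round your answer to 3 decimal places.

E[X | Box Red] = (6 + 12 + 10 + 19 + 12 + 12)/6 = 71/6
E[X | Box Blue] = (20 + 2 + 5 + 2 + 18)/5 = 47/5
E[X] = (3/5)·71/6 + (2/5)·47/5 = 543/50 ≈ 10.860

$10.860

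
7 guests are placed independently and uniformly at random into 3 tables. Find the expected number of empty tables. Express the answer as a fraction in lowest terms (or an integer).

Let Xⱼ=1 if table j is empty. P(Xⱼ=1) = ((3-1)/3)^7 = 128/2187.
By linearity, E[#empty] = 3·128/2187 = 128/729.

128/729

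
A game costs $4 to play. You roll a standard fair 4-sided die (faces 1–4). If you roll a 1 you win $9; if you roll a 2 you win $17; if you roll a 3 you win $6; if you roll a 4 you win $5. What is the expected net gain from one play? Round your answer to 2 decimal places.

$5.25

E[payout] = (1/4)·5 + (1/4)·6 + (1/4)·9 + (1/4)·17 = 37/4
Expected profit = 37/4 − 4 = 21/4 ≈ $5.25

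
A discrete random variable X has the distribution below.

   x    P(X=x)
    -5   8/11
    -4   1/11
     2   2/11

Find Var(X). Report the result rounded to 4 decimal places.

E[X] = (8/11)·(-5) + (1/11)·(-4) + (2/11)·2 = -40/11
E[X²] = (8/11)·25 + (1/11)·16 + (2/11)·4 = 224/11
Var(X) = 224/11 − (-40/11)² = 864/121 ≈ 7.1405

7.1405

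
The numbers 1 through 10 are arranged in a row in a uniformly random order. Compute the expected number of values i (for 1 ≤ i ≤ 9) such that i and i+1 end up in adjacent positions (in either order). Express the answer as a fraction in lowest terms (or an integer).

For each i ∈ {1,…,9}, let Xᵢ = 1 if i and i+1 are adjacent. P(Xᵢ=1) = 2·(10−1)!/10! = 2/10.
By linearity, E[ΣXᵢ] = (9)·(2/10) = 9/5.

9/5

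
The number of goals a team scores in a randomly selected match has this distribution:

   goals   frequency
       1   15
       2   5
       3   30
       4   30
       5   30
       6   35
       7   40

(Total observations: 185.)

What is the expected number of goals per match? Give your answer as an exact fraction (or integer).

175/37

Total = 185, so P(goals=1) = 15/185, etc.
E[X] = (3/37)·1 + (1/37)·2 + (6/37)·3 + (6/37)·4 + (6/37)·5 + (7/37)·6 + (8/37)·7
     = 175/37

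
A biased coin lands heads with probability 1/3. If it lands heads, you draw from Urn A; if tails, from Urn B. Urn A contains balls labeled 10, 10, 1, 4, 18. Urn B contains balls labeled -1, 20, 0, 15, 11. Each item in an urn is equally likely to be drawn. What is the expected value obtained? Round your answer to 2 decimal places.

8.87

E[X | Urn A] = (10 + 10 + 1 + 4 + 18)/5 = 43/5
E[X | Urn B] = (-1 + 20 + 0 + 15 + 11)/5 = 9
E[X] = (1/3)·43/5 + (2/3)·9 = 133/15 ≈ 8.87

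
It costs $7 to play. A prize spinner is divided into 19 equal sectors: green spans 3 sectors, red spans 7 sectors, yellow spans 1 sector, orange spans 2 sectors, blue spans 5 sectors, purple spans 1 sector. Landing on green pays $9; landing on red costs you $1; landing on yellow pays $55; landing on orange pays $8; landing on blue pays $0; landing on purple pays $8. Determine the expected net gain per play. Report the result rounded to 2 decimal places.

E[payout] = (3/19)·9 + (7/19)·(-1) + (1/19)·55 + (2/19)·8 + (5/19)·0 + (1/19)·8 = 99/19
Expected profit = 99/19 − 7 = -34/19 ≈ -$1.79

-$1.79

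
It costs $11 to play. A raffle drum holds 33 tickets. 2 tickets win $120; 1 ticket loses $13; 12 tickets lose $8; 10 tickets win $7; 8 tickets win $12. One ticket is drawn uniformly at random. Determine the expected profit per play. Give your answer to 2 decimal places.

E[payout] = (2/33)·120 + (1/33)·(-13) + (12/33)·(-8) + (10/33)·7 + (8/33)·12 = 9
Expected profit = 9 − 11 = -2 ≈ -$2.00

-$2.00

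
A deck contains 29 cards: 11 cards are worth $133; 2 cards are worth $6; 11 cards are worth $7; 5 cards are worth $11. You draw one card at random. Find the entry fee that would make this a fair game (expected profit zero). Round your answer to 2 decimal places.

E[payout] = (11/29)·133 + (2/29)·6 + (11/29)·7 + (5/29)·11 = 1607/29
Fair fee = E[payout] = 1607/29 ≈ $55.41

$55.41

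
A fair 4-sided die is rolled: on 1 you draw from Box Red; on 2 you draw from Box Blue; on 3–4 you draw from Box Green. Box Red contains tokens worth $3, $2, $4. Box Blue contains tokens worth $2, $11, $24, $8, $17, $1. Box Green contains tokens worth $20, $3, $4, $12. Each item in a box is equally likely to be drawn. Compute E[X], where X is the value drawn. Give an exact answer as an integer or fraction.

E[X | Box Red] = (3 + 2 + 4)/3 = 3
E[X | Box Blue] = (2 + 11 + 24 + 8 + 17 + 1)/6 = 21/2
E[X | Box Green] = (20 + 3 + 4 + 12)/4 = 39/4
E[X] = (1/4)·3 + (1/4)·21/2 + (1/2)·39/4 = 33/4

33/4 dollars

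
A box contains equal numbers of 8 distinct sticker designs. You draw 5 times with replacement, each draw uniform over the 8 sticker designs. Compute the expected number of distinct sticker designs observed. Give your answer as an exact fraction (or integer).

15961/4096

Let Xⱼ=1 if type j appears at least once. P(Xⱼ=1) = 1 − ((8−1)/8)^5 = 15961/32768.
E[#distinct] = 8·15961/32768 = 15961/4096.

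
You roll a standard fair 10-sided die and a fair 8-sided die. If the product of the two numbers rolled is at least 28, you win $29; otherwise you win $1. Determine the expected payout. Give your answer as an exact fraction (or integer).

23/2 dollars

E[payout] = (5/8)·1 + (3/8)·29 = 23/2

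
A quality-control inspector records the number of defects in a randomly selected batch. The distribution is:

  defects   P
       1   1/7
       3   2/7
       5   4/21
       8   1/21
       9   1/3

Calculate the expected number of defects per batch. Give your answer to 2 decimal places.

E[X] = (1/7)·1 + (2/7)·3 + (4/21)·5 + (1/21)·8 + (1/3)·9
     = 16/3 ≈ 5.33

5.33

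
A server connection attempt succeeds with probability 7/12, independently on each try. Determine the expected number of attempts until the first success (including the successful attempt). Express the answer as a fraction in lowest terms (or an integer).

For a geometric distribution, E[trials] = 1/p = 1/(7/12) = 12/7.

12/7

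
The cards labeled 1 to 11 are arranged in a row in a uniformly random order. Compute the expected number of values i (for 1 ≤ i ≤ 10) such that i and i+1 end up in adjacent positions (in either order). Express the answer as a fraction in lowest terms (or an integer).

For each i ∈ {1,…,10}, let Xᵢ = 1 if i and i+1 are adjacent. P(Xᵢ=1) = 2·(11−1)!/11! = 2/11.
By linearity, E[ΣXᵢ] = (10)·(2/11) = 20/11.

20/11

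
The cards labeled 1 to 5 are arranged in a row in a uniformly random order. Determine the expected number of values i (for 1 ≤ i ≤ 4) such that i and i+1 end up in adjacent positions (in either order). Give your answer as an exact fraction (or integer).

8/5

For each i ∈ {1,…,4}, let Xᵢ = 1 if i and i+1 are adjacent. P(Xᵢ=1) = 2·(5−1)!/5! = 2/5.
By linearity, E[ΣXᵢ] = (4)·(2/5) = 8/5.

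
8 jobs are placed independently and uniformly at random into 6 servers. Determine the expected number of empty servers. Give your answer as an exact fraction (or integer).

390625/279936

Let Xⱼ=1 if server j is empty. P(Xⱼ=1) = ((6-1)/6)^8 = 390625/1679616.
By linearity, E[#empty] = 6·390625/1679616 = 390625/279936.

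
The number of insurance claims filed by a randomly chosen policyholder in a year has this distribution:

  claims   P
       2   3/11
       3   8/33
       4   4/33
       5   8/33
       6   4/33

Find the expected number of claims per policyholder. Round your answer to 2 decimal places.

E[X] = (3/11)·2 + (8/33)·3 + (4/33)·4 + (8/33)·5 + (4/33)·6
     = 122/33 ≈ 3.70

3.70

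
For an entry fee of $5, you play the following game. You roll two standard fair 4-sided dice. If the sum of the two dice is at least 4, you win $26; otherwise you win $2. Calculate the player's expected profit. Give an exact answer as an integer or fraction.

33/2 dollars

E[payout] = (3/16)·2 + (13/16)·26 = 43/2
Expected profit = 43/2 − 5 = 33/2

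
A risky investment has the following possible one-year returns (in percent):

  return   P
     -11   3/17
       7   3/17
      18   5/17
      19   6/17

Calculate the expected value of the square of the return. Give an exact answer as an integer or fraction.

4296/17

E[X²] = (3/17)·121 + (3/17)·49 + (5/17)·324 + (6/17)·361
     = 4296/17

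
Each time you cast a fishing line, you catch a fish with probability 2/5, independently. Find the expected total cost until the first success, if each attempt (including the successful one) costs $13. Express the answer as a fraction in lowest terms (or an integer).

65/2 dollars

E[#attempts] = 1/p = 5/2; E[cost] = 13·5/2 = 65/2.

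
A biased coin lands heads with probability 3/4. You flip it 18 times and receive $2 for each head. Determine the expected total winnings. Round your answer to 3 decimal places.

E[#heads] = 18·3/4 = 27/2 (linearity over flips).
E[winnings] = 2·27/2 = 27.
≈ 27.000

$27.000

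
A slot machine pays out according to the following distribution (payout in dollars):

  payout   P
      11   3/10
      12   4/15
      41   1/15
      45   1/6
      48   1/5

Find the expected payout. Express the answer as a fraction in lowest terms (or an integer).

79/3 dollars

E[X] = (3/10)·11 + (4/15)·12 + (1/15)·41 + (1/6)·45 + (1/5)·48
     = 79/3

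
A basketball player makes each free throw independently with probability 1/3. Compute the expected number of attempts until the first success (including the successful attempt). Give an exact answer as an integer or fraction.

For a geometric distribution, E[trials] = 1/p = 1/(1/3) = 3.

3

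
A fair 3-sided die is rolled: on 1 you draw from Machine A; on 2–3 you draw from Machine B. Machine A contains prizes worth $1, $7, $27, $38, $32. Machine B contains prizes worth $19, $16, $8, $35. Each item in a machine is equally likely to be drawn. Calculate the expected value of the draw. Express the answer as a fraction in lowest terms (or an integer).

E[X | Machine A] = (1 + 7 + 27 + 38 + 32)/5 = 21
E[X | Machine B] = (19 + 16 + 8 + 35)/4 = 39/2
E[X] = (1/3)·21 + (2/3)·39/2 = 20

$20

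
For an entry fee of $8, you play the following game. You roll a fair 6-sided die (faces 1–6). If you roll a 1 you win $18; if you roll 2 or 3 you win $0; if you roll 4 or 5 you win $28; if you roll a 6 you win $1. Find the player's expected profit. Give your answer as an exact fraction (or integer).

9/2 dollars

E[payout] = (1/3)·0 + (1/6)·1 + (1/6)·18 + (1/3)·28 = 25/2
Expected profit = 25/2 − 8 = 9/2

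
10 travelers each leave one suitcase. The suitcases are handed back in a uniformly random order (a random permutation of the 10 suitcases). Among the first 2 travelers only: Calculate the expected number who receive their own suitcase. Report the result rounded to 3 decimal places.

Let Xᵢ = 1 if person i gets their own suitcase. For each i, P(Xᵢ=1) = 1/10.
By linearity of expectation, E[X₁+…+X_2] = 2·(1/10) = 1/5.
≈ 0.200

0.200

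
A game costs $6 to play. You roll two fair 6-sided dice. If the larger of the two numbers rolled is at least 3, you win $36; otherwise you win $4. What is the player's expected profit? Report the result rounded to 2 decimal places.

E[payout] = (1/9)·4 + (8/9)·36 = 292/9
Expected profit = 292/9 − 6 = 238/9 ≈ $26.44

$26.44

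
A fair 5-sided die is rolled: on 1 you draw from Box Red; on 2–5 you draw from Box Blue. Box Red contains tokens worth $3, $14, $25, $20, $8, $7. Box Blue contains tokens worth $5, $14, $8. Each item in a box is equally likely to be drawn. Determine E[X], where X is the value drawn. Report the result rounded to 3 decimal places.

$9.767

E[X | Box Red] = (3 + 14 + 25 + 20 + 8 + 7)/6 = 77/6
E[X | Box Blue] = (5 + 14 + 8)/3 = 9
E[X] = (1/5)·77/6 + (4/5)·9 = 293/30 ≈ 9.767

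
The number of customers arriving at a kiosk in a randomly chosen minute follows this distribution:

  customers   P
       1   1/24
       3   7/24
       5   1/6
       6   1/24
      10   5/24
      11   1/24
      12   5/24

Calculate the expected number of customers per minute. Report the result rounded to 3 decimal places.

E[X] = (1/24)·1 + (7/24)·3 + (1/6)·5 + (1/24)·6 + (5/24)·10 + (1/24)·11 + (5/24)·12
     = 169/24 ≈ 7.042

7.042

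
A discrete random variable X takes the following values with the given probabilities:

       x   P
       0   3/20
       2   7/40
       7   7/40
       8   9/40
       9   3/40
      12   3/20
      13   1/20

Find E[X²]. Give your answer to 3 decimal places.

59.800

E[X²] = (3/20)·0 + (7/40)·4 + (7/40)·49 + (9/40)·64 + (3/40)·81 + (3/20)·144 + (1/20)·169
     = 299/5 ≈ 59.800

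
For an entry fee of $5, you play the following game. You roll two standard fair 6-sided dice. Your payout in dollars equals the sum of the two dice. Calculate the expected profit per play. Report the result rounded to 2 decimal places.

Distribution of the sum of the two dice: 2 w.p. 1/36, 3 w.p. 1/18, 4 w.p. 1/12, 5 w.p. 1/9, 6 w.p. 5/36, 7 w.p. 1/6, …
E[payout] = (1/36)·2 + (1/18)·3 + (1/12)·4 + (1/9)·5 + (5/36)·6 + (1/6)·7 + (5/36)·8 + (1/9)·9 + (1/12)·10 + (1/18)·11 + (1/36)·12 = 7
Expected profit = 7 − 5 = 2 ≈ $2.00

$2.00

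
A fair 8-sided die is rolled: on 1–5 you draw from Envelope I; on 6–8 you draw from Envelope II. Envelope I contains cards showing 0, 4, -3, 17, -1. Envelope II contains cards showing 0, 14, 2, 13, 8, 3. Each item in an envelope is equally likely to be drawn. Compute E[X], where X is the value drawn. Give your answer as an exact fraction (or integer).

37/8

E[X | Envelope I] = (0 + 4 − 3 + 17 − 1)/5 = 17/5
E[X | Envelope II] = (0 + 14 + 2 + 13 + 8 + 3)/6 = 20/3
E[X] = (5/8)·17/5 + (3/8)·20/3 = 37/8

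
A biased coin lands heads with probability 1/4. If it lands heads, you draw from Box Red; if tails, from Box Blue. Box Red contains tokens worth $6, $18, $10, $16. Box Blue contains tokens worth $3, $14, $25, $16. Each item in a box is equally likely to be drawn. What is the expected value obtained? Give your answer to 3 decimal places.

E[X | Box Red] = (6 + 18 + 10 + 16)/4 = 25/2
E[X | Box Blue] = (3 + 14 + 25 + 16)/4 = 29/2
E[X] = (1/4)·25/2 + (3/4)·29/2 = 14 ≈ 14.000

$14.000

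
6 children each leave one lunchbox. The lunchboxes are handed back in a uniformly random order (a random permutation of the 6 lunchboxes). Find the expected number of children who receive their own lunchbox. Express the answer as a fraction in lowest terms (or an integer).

Let Xᵢ = 1 if person i gets their own lunchbox. For each i, P(Xᵢ=1) = 1/6.
By linearity of expectation, E[X₁+…+X_6] = 6·(1/6) = 1.

1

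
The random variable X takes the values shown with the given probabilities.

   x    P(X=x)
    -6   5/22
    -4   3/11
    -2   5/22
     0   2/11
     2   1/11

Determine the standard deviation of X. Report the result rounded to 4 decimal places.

E[X] = -30/11, E[X²] = 152/11
Var(X) = E[X²] − (E[X])² = 152/11 − 900/121 = 772/121
SD(X) = √(772/121) ≈ 2.5259

2.5259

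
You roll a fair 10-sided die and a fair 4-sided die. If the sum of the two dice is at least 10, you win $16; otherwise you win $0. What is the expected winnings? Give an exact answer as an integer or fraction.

28/5 dollars

E[payout] = (13/20)·0 + (7/20)·16 = 28/5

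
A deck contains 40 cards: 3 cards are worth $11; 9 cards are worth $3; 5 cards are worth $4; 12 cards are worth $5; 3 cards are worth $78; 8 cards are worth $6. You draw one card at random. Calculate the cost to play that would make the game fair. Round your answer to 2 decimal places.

E[payout] = (3/40)·11 + (9/40)·3 + (5/40)·4 + (12/40)·5 + (3/40)·78 + (8/40)·6 = 211/20
Fair fee = E[payout] = 211/20 ≈ $10.55

$10.55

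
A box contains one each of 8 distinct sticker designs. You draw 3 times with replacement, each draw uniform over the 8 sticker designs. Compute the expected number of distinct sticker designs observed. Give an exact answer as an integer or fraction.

169/64

Let Xⱼ=1 if type j appears at least once. P(Xⱼ=1) = 1 − ((8−1)/8)^3 = 169/512.
E[#distinct] = 8·169/512 = 169/64.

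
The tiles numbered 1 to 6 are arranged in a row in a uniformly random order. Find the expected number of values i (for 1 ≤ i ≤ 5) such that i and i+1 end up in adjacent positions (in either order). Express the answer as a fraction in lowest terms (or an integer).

5/3

For each i ∈ {1,…,5}, let Xᵢ = 1 if i and i+1 are adjacent. P(Xᵢ=1) = 2·(6−1)!/6! = 2/6.
By linearity, E[ΣXᵢ] = (5)·(2/6) = 5/3.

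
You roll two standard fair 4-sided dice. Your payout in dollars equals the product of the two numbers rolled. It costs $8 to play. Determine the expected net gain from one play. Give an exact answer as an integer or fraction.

Distribution of the product of the two numbers rolled: 1 w.p. 1/16, 2 w.p. 1/8, 3 w.p. 1/8, 4 w.p. 3/16, 6 w.p. 1/8, 8 w.p. 1/8, …
E[payout] = (1/16)·1 + (1/8)·2 + (1/8)·3 + (3/16)·4 + (1/8)·6 + (1/8)·8 + (1/16)·9 + (1/8)·12 + (1/16)·16 = 25/4
Expected profit = 25/4 − 8 = -7/4

-7/4 dollars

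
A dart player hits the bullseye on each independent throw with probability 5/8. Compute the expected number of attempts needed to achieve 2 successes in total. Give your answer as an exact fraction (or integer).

By linearity (sum of 2 independent geometric waits), E[trials] = 2/p = 2/(5/8) = 16/5.

16/5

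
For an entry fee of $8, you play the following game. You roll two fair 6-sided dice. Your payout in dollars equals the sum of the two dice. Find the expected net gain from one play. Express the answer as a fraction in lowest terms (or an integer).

Distribution of the sum of the two dice: 2 w.p. 1/36, 3 w.p. 1/18, 4 w.p. 1/12, 5 w.p. 1/9, 6 w.p. 5/36, 7 w.p. 1/6, …
E[payout] = (1/36)·2 + (1/18)·3 + (1/12)·4 + (1/9)·5 + (5/36)·6 + (1/6)·7 + (5/36)·8 + (1/9)·9 + (1/12)·10 + (1/18)·11 + (1/36)·12 = 7
Expected profit = 7 − 8 = -1

-$1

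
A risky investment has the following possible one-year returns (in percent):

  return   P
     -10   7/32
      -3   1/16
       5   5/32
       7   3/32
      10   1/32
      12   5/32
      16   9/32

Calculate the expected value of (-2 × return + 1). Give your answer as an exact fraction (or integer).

E[-2x+1] = (7/32)·21 + (1/16)·7 + (5/32)·(-9) + (3/32)·(-13) + (1/32)·(-19) + (5/32)·(-23) + (9/32)·(-31)
     = -21/2

-21/2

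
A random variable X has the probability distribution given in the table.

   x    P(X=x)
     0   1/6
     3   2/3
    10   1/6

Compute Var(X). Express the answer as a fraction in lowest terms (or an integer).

E[X] = (1/6)·0 + (2/3)·3 + (1/6)·10 = 11/3
E[X²] = (1/6)·0 + (2/3)·9 + (1/6)·100 = 68/3
Var(X) = 68/3 − (11/3)² = 83/9

83/9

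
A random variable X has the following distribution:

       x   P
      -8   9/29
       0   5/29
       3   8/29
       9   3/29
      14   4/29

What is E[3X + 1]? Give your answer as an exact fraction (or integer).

E[3x+1] = (9/29)·(-23) + (5/29)·1 + (8/29)·10 + (3/29)·28 + (4/29)·43
     = 134/29

134/29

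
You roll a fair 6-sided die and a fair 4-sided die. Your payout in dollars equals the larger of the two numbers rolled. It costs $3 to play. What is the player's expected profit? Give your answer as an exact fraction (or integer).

Distribution of the larger of the two numbers rolled: 1 w.p. 1/24, 2 w.p. 1/8, 3 w.p. 5/24, 4 w.p. 7/24, 5 w.p. 1/6, 6 w.p. 1/6
E[payout] = (1/24)·1 + (1/8)·2 + (5/24)·3 + (7/24)·4 + (1/6)·5 + (1/6)·6 = 47/12
Expected profit = 47/12 − 3 = 11/12

11/12 dollars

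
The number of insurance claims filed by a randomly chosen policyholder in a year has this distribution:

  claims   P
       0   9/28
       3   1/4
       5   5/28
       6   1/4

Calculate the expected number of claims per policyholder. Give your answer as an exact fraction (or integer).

22/7

E[X] = (9/28)·0 + (1/4)·3 + (5/28)·5 + (1/4)·6
     = 22/7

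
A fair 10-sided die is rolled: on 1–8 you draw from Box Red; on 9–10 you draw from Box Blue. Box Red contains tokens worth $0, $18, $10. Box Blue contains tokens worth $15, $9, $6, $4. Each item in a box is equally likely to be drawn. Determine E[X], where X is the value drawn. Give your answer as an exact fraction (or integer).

55/6 dollars

E[X | Box Red] = (0 + 18 + 10)/3 = 28/3
E[X | Box Blue] = (15 + 9 + 6 + 4)/4 = 17/2
E[X] = (4/5)·28/3 + (1/5)·17/2 = 55/6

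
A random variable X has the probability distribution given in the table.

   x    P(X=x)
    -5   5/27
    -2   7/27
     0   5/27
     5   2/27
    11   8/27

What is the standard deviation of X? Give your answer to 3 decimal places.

6.213

E[X] = 59/27, E[X²] = 1171/27
Var(X) = E[X²] − (E[X])² = 1171/27 − 3481/729 = 28136/729
SD(X) = √(28136/729) ≈ 6.213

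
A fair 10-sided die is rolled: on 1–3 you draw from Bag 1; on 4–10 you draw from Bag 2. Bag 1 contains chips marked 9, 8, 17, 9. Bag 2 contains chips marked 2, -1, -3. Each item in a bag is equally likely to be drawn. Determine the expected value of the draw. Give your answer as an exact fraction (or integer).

331/120

E[X | Bag 1] = (9 + 8 + 17 + 9)/4 = 43/4
E[X | Bag 2] = (2 − 1 − 3)/3 = -2/3
E[X] = (3/10)·43/4 + (7/10)·(-2/3) = 331/120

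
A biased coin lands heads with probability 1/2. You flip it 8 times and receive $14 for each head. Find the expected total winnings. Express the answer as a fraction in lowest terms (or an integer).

E[#heads] = 8·1/2 = 4 (linearity over flips).
E[winnings] = 14·4 = 56.

$56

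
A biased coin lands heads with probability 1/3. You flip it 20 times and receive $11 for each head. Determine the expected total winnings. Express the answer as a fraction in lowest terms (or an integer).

220/3 dollars

E[#heads] = 20·1/3 = 20/3 (linearity over flips).
E[winnings] = 11·20/3 = 220/3.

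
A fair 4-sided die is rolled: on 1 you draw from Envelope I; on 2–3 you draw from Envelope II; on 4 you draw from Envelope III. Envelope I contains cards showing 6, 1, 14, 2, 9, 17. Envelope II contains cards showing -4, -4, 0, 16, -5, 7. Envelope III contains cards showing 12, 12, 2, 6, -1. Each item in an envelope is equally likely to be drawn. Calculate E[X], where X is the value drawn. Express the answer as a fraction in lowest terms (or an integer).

E[X | Envelope I] = (6 + 1 + 14 + 2 + 9 + 17)/6 = 49/6
E[X | Envelope II] = (-4 − 4 + 0 + 16 − 5 + 7)/6 = 5/3
E[X | Envelope III] = (12 + 12 + 2 + 6 − 1)/5 = 31/5
E[X] = (1/4)·49/6 + (1/2)·5/3 + (1/4)·31/5 = 177/40

177/40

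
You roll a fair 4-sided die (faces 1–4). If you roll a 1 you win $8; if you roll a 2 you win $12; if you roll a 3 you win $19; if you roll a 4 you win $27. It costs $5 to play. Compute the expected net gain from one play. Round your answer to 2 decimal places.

$11.50

E[payout] = (1/4)·8 + (1/4)·12 + (1/4)·19 + (1/4)·27 = 33/2
Expected profit = 33/2 − 5 = 23/2 ≈ $11.50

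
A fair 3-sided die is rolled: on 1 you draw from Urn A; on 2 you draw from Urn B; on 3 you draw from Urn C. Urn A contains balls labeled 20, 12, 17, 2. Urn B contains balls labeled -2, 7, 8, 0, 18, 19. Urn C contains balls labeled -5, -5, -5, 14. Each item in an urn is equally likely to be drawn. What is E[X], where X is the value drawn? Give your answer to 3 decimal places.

E[X | Urn A] = (20 + 12 + 17 + 2)/4 = 51/4
E[X | Urn B] = (-2 + 7 + 8 + 0 + 18 + 19)/6 = 25/3
E[X | Urn C] = (-5 − 5 − 5 + 14)/4 = -1/4
E[X] = (1/3)·51/4 + (1/3)·25/3 + (1/3)·(-1/4) = 125/18 ≈ 6.944

6.944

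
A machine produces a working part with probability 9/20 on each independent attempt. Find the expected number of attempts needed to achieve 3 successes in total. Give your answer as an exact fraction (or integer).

By linearity (sum of 3 independent geometric waits), E[trials] = 3/p = 3/(9/20) = 20/3.

20/3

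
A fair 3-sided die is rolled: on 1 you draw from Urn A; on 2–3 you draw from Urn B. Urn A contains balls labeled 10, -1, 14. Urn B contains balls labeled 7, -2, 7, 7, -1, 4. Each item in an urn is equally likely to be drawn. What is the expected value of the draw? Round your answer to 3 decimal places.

E[X | Urn A] = (10 − 1 + 14)/3 = 23/3
E[X | Urn B] = (7 − 2 + 7 + 7 − 1 + 4)/6 = 11/3
E[X] = (1/3)·23/3 + (2/3)·11/3 = 5 ≈ 5.000

5.000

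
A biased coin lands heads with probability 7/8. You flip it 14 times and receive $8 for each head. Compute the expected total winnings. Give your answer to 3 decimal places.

E[#heads] = 14·7/8 = 49/4 (linearity over flips).
E[winnings] = 8·49/4 = 98.
≈ 98.000

$98.000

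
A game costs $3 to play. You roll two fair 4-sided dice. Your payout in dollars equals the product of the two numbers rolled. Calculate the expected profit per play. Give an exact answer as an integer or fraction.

13/4 dollars

Distribution of the product of the two numbers rolled: 1 w.p. 1/16, 2 w.p. 1/8, 3 w.p. 1/8, 4 w.p. 3/16, 6 w.p. 1/8, 8 w.p. 1/8, …
E[payout] = (1/16)·1 + (1/8)·2 + (1/8)·3 + (3/16)·4 + (1/8)·6 + (1/8)·8 + (1/16)·9 + (1/8)·12 + (1/16)·16 = 25/4
Expected profit = 25/4 − 3 = 13/4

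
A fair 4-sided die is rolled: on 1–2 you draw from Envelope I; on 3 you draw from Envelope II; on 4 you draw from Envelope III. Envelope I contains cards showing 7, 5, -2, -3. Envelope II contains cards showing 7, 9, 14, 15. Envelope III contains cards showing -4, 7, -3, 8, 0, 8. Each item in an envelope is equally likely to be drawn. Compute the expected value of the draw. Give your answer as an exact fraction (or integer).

E[X | Envelope I] = (7 + 5 − 2 − 3)/4 = 7/4
E[X | Envelope II] = (7 + 9 + 14 + 15)/4 = 45/4
E[X | Envelope III] = (-4 + 7 − 3 + 8 + 0 + 8)/6 = 8/3
E[X] = (1/2)·7/4 + (1/4)·45/4 + (1/4)·8/3 = 209/48

209/48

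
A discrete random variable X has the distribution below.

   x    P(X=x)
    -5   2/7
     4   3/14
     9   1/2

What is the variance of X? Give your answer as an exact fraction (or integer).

6985/196

E[X] = (2/7)·(-5) + (3/14)·4 + (1/2)·9 = 55/14
E[X²] = (2/7)·25 + (3/14)·16 + (1/2)·81 = 715/14
Var(X) = 715/14 − (55/14)² = 6985/196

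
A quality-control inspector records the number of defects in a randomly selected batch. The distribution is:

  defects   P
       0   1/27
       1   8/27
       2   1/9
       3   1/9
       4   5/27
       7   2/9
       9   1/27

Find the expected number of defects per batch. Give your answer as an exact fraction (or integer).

94/27

E[X] = (1/27)·0 + (8/27)·1 + (1/9)·2 + (1/9)·3 + (5/27)·4 + (2/9)·7 + (1/27)·9
     = 94/27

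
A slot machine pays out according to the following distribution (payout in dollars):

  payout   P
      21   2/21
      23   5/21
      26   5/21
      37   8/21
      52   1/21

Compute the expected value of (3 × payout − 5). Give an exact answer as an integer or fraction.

600/7

E[3x-5] = (2/21)·58 + (5/21)·64 + (5/21)·73 + (8/21)·106 + (1/21)·151
     = 600/7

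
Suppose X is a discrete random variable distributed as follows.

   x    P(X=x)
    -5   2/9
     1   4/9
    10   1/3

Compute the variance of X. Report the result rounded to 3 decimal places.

32.222

E[X] = (2/9)·(-5) + (4/9)·1 + (1/3)·10 = 8/3
E[X²] = (2/9)·25 + (4/9)·1 + (1/3)·100 = 118/3
Var(X) = 118/3 − (8/3)² = 290/9 ≈ 32.222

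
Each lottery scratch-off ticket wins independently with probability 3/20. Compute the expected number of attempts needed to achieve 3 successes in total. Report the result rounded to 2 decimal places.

By linearity (sum of 3 independent geometric waits), E[trials] = 3/p = 3/(3/20) = 20.
≈ 20.00

20.00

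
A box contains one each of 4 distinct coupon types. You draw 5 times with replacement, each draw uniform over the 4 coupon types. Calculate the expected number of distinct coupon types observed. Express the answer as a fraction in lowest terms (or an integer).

Let Xⱼ=1 if type j appears at least once. P(Xⱼ=1) = 1 − ((4−1)/4)^5 = 781/1024.
E[#distinct] = 4·781/1024 = 781/256.

781/256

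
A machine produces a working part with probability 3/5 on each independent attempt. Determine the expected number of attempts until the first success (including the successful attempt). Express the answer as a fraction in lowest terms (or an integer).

For a geometric distribution, E[trials] = 1/p = 1/(3/5) = 5/3.

5/3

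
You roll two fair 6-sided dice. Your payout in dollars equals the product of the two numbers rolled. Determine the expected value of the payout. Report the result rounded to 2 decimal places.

Distribution of the product of the two numbers rolled: 1 w.p. 1/36, 2 w.p. 1/18, 3 w.p. 1/18, 4 w.p. 1/12, 5 w.p. 1/18, 6 w.p. 1/9, …
E[payout] = (1/36)·1 + (1/18)·2 + (1/18)·3 + (1/12)·4 + (1/18)·5 + (1/9)·6 + (1/18)·8 + (1/36)·9 + (1/18)·10 + (1/9)·12 + (1/18)·15 + (1/36)·16 + (1/18)·18 + (1/18)·20 + (1/18)·24 + (1/36)·25 + (1/18)·30 + (1/36)·36 = 49/4
≈ $12.25

$12.25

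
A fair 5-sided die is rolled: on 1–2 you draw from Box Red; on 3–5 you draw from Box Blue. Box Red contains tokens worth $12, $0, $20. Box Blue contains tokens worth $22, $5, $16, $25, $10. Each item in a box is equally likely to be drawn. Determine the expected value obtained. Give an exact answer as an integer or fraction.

E[X | Box Red] = (12 + 0 + 20)/3 = 32/3
E[X | Box Blue] = (22 + 5 + 16 + 25 + 10)/5 = 78/5
E[X] = (2/5)·32/3 + (3/5)·78/5 = 1022/75

1022/75 dollars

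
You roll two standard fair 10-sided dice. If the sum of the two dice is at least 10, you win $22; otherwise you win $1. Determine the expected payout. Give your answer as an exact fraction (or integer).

E[payout] = (9/25)·1 + (16/25)·22 = 361/25

361/25 dollars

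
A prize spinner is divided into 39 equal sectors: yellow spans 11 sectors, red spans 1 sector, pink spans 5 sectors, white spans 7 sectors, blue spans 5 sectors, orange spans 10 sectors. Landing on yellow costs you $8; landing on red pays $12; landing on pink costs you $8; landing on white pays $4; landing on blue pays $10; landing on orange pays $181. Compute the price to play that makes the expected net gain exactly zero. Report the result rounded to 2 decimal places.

$45.44

E[payout] = (11/39)·(-8) + (1/39)·12 + (5/39)·(-8) + (7/39)·4 + (5/39)·10 + (10/39)·181 = 1772/39
Fair fee = E[payout] = 1772/39 ≈ $45.44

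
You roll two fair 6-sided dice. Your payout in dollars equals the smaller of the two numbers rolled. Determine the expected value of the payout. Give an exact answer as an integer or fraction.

Distribution of the smaller of the two numbers rolled: 1 w.p. 11/36, 2 w.p. 1/4, 3 w.p. 7/36, 4 w.p. 5/36, 5 w.p. 1/12, 6 w.p. 1/36
E[payout] = (11/36)·1 + (1/4)·2 + (7/36)·3 + (5/36)·4 + (1/12)·5 + (1/36)·6 = 91/36

91/36 dollars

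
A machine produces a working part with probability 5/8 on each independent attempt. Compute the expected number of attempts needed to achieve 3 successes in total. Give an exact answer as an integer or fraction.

By linearity (sum of 3 independent geometric waits), E[trials] = 3/p = 3/(5/8) = 24/5.

24/5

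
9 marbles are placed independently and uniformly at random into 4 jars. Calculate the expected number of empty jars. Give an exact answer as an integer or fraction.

19683/65536

Let Xⱼ=1 if jar j is empty. P(Xⱼ=1) = ((4-1)/4)^9 = 19683/262144.
By linearity, E[#empty] = 4·19683/262144 = 19683/65536.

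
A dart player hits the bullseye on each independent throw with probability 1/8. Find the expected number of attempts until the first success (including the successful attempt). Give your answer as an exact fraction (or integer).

8

For a geometric distribution, E[trials] = 1/p = 1/(1/8) = 8.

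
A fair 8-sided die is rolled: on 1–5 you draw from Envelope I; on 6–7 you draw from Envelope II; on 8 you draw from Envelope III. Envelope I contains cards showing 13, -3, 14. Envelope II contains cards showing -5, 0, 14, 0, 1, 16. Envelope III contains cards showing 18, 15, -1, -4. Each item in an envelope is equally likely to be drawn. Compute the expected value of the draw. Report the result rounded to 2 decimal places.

6.96

E[X | Envelope I] = (13 − 3 + 14)/3 = 8
E[X | Envelope II] = (-5 + 0 + 14 + 0 + 1 + 16)/6 = 13/3
E[X | Envelope III] = (18 + 15 − 1 − 4)/4 = 7
E[X] = (5/8)·8 + (1/4)·13/3 + (1/8)·7 = 167/24 ≈ 6.96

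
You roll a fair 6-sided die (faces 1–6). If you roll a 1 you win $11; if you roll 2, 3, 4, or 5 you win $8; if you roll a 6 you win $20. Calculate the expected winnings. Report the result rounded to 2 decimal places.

E[payout] = (2/3)·8 + (1/6)·11 + (1/6)·20 = 21/2
≈ $10.50

$10.50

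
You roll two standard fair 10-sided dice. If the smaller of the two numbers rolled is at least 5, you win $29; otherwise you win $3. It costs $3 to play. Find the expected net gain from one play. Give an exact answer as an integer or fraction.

E[payout] = (16/25)·3 + (9/25)·29 = 309/25
Expected profit = 309/25 − 3 = 234/25

234/25 dollars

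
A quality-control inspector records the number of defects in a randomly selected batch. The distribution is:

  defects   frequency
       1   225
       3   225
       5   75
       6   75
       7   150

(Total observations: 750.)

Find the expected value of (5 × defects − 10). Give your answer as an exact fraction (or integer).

Total = 750, so P(defects=1) = 225/750, etc.
E[5x-10] = (3/10)·(-5) + (3/10)·5 + (1/10)·15 + (1/10)·20 + (1/5)·25
     = 17/2

17/2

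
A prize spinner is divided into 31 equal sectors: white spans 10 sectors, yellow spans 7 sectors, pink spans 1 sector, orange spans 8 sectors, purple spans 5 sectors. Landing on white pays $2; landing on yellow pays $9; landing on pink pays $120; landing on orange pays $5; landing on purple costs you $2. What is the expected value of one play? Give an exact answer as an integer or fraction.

233/31 dollars

E[payout] = (10/31)·2 + (7/31)·9 + (1/31)·120 + (8/31)·5 + (5/31)·(-2) = 233/31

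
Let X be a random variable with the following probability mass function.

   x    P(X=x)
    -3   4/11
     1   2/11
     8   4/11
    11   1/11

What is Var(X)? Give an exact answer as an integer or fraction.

316/11

E[X] = (4/11)·(-3) + (2/11)·1 + (4/11)·8 + (1/11)·11 = 3
E[X²] = (4/11)·9 + (2/11)·1 + (4/11)·64 + (1/11)·121 = 415/11
Var(X) = 415/11 − (3)² = 316/11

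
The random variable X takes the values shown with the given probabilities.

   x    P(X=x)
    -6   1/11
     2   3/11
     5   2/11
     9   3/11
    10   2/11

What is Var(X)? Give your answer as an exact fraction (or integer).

2702/121

E[X] = (1/11)·(-6) + (3/11)·2 + (2/11)·5 + (3/11)·9 + (2/11)·10 = 57/11
E[X²] = (1/11)·36 + (3/11)·4 + (2/11)·25 + (3/11)·81 + (2/11)·100 = 541/11
Var(X) = 541/11 − (57/11)² = 2702/121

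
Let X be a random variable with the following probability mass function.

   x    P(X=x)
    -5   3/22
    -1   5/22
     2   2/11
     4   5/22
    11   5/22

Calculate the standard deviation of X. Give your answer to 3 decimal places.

5.225

E[X] = 63/22, E[X²] = 71/2
Var(X) = E[X²] − (E[X])² = 71/2 − 3969/484 = 13213/484
SD(X) = √(13213/484) ≈ 5.225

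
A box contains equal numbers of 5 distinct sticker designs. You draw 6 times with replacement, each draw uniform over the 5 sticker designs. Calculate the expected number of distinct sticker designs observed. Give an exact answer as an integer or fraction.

11529/3125

Let Xⱼ=1 if type j appears at least once. P(Xⱼ=1) = 1 − ((5−1)/5)^6 = 11529/15625.
E[#distinct] = 5·11529/15625 = 11529/3125.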